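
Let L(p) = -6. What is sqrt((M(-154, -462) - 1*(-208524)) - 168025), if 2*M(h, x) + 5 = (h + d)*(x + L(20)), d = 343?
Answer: I*sqrt(14918)/2 ≈ 61.07*I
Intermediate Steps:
M(h, x) = -5/2 + (-6 + x)*(343 + h)/2 (M(h, x) = -5/2 + ((h + 343)*(x - 6))/2 = -5/2 + ((343 + h)*(-6 + x))/2 = -5/2 + ((-6 + x)*(343 + h))/2 = -5/2 + (-6 + x)*(343 + h)/2)
sqrt((M(-154, -462) - 1*(-208524)) - 168025) = sqrt(((-2063/2 - 3*(-154) + (343/2)*(-462) + (1/2)*(-154)*(-462)) - 1*(-208524)) - 168025) = sqrt(((-2063/2 + 462 - 79233 + 35574) + 208524) - 168025) = sqrt((-88457/2 + 208524) - 168025) = sqrt(328591/2 - 168025) = sqrt(-7459/2) = I*sqrt(14918)/2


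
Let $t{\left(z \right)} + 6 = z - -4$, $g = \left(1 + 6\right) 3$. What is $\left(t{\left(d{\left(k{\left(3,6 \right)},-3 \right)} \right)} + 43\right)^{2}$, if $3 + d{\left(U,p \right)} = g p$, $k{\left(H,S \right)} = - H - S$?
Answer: $625$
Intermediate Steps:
$g = 21$ ($g = 7 \cdot 3 = 21$)
$d{\left(U,p \right)} = -3 + 21 p$
$t{\left(z \right)} = -2 + z$ ($t{\left(z \right)} = -6 + \left(z - -4\right) = -6 + \left(z + 4\right) = -6 + \left(4 + z\right) = -2 + z$)
$\left(t{\left(d{\left(k{\left(3,6 \right)},-3 \right)} \right)} + 43\right)^{2} = \left(\left(-2 + \left(-3 + 21 \left(-3\right)\right)\right) + 43\right)^{2} = \left(\left(-2 - 66\right) + 43\right)^{2} = \left(-68 + 43\right)^{2} = \left(-25\right)^{2} = 625$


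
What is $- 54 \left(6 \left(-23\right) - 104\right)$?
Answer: $13068$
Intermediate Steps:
$- 54 \left(6 \left(-23\right) - 104\right) = - 54 \left(-138 - 104\right) = \left(-54\right) \left(-242\right) = 13068$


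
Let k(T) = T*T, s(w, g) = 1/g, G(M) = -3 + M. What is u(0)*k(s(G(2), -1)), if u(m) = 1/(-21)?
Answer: -1/21 ≈ -0.047619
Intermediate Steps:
u(m) = -1/21
k(T) = T**2
u(0)*k(s(G(2), -1)) = -(1/(-1))**2/21 = -1/21*(-1)**2 = -1/21*1 = -1/21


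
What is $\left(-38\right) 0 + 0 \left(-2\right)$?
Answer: $0$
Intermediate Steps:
$\left(-38\right) 0 + 0 \left(-2\right) = 0 + 0 = 0$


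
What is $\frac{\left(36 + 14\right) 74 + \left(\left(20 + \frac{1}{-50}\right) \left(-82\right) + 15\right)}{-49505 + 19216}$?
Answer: $- \frac{51916}{757225} \approx -0.068561$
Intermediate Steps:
$\frac{\left(36 + 14\right) 74 + \left(\left(20 + \frac{1}{-50}\right) \left(-82\right) + 15\right)}{-49505 + 19216} = \frac{50 \cdot 74 + \left(\left(20 - \frac{1}{50}\right) \left(-82\right) + 15\right)}{-30289} = \left(3700 + \left(\frac{999}{50} \left(-82\right) + 15\right)\right) \left(- \frac{1}{30289}\right) = \left(3700 + \left(- \frac{40959}{25} + 15\right)\right) \left(- \frac{1}{30289}\right) = \left(3700 - \frac{40584}{25}\right) \left(- \frac{1}{30289}\right) = \frac{51916}{25} \left(- \frac{1}{30289}\right) = - \frac{51916}{757225}$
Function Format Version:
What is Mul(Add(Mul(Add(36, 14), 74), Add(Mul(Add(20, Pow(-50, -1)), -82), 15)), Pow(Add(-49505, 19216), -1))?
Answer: Rational(-51916, 757225) ≈ -0.068561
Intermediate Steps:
Mul(Add(Mul(Add(36, 14), 74), Add(Mul(Add(20, Pow(-50, -1)), -82), 15)), Pow(Add(-49505, 19216), -1)) = Mul(Add(Mul(50, 74), Add(Mul(Add(20, Rational(-1, 50)), -82), 15)), Pow(-30289, -1)) = Mul(Add(3700, Add(Mul(Rational(999, 50), -82), 15)), Rational(-1, 30289)) = Mul(Add(3700, Add(Rational(-40959, 25), 15)), Rational(-1, 30289)) = Mul(Add(3700, Rational(-40584, 25)), Rational(-1, 30289)) = Mul(Rational(51916, 25), Rational(-1, 30289)) = Rational(-51916, 757225)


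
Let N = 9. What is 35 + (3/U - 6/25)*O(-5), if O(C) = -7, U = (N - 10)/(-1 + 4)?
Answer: 2492/25 ≈ 99.680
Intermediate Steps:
U = -1/3 (U = (9 - 10)/(-1 + 4) = -1/3 ≈ -0.33333)
35 + (3/U - 6/25)*O(-5) = 35 + (3/(-1/3) - 6/25)*(-7) = 35 + (3*(-3) - 6*1/25)*(-7) = 35 + (-9 - 6/25)*(-7) = 35 - 231/25*(-7) = 35 + 1617/25 = 2492/25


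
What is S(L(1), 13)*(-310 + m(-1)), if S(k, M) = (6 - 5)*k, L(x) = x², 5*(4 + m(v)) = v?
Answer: -1571/5 ≈ -314.20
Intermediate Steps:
m(v) = -4 + v/5
S(k, M) = k (S(k, M) = 1*k = k)
S(L(1), 13)*(-310 + m(-1)) = 1²*(-310 + (-4 + (⅕)*(-1))) = 1*(-310 + (-4 - ⅕)) = 1*(-310 - 21/5) = 1*(-1571/5) = -1571/5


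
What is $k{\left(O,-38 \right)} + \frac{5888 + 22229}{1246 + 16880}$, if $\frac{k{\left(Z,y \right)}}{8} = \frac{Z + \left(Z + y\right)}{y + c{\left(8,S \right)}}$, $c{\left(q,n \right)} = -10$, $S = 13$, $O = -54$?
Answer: $\frac{469183}{18126} \approx 25.885$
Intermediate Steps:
$k{\left(Z,y \right)} = \frac{8 \left(y + 2 Z\right)}{-10 + y}$ ($k{\left(Z,y \right)} = 8 \frac{Z + \left(Z + y\right)}{y - 10} = 8 \frac{y + 2 Z}{-10 + y} = \frac{8 \left(y + 2 Z\right)}{-10 + y}$)
$k{\left(O,-38 \right)} + \frac{5888 + 22229}{1246 + 16880} = \frac{8 \left(-38 + 2 \left(-54\right)\right)}{-10 - 38} + \frac{5888 + 22229}{1246 + 16880} = \frac{8 \left(-38 - 108\right)}{-48} + \frac{28117}{18126} = 8 \left(- \frac{1}{48}\right) \left(-146\right) + 28117 \cdot \frac{1}{18126} = \frac{73}{3} + \frac{28117}{18126} = \frac{469183}{18126}$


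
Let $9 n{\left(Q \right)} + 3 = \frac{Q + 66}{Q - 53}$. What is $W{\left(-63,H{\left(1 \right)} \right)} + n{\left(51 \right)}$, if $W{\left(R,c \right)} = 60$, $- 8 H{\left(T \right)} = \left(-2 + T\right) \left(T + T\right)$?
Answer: $\frac{319}{6} \approx 53.167$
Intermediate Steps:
$H{\left(T \right)} = - \frac{T \left(-2 + T\right)}{4}$ ($H{\left(T \right)} = - \frac{\left(-2 + T\right) \left(T + T\right)}{8} = - \frac{\left(-2 + T\right) 2 T}{8} = - \frac{2 T \left(-2 + T\right)}{8} = - \frac{T \left(-2 + T\right)}{4}$)
$n{\left(Q \right)} = - \frac{1}{3} + \frac{66 + Q}{9 \left(-53 + Q\right)}$ ($n{\left(Q \right)} = - \frac{1}{3} + \frac{\left(Q + 66\right) \frac{1}{Q - 53}}{9} = - \frac{1}{3} + \frac{\left(66 + Q\right) \frac{1}{-53 + Q}}{9} = - \frac{1}{3} + \frac{\frac{1}{-53 + Q} \left(66 + Q\right)}{9} = - \frac{1}{3} + \frac{66 + Q}{9 \left(-53 + Q\right)}$)
$W{\left(-63,H{\left(1 \right)} \right)} + n{\left(51 \right)} = 60 + \frac{225 - 102}{9 \left(-53 + 51\right)} = 60 + \frac{225 - 102}{9 \left(-2\right)} = 60 + \frac{1}{9} \left(- \frac{1}{2}\right) 123 = 60 - \frac{41}{6} = \frac{319}{6}$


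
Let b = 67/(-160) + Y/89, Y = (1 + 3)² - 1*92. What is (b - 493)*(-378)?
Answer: 1330265727/7120 ≈ 1.8684e+5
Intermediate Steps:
Y = -76 (Y = 4² - 92 = 16 - 92 = -76)
b = -18123/14240 (b = 67/(-160) - 76/89 = 67*(-1/160) - 76*1/89 = -67/160 - 76/89 = -18123/14240 ≈ -1.2727)
(b - 493)*(-378) = (-18123/14240 - 493)*(-378) = -7038443/14240*(-378) = 1330265727/7120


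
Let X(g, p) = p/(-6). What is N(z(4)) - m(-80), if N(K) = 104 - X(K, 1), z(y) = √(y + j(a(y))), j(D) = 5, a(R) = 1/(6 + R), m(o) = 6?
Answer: 589/6 ≈ 98.167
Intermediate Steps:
X(g, p) = -p/6 (X(g, p) = p*(-⅙) = -p/6)
z(y) = √(5 + y) (z(y) = √(y + 5) = √(5 + y))
N(K) = 625/6 (N(K) = 104 - (-1)/6 = 104 - 1*(-⅙) = 104 + ⅙ = 625/6)
N(z(4)) - m(-80) = 625/6 - 1*6 = 625/6 - 6 = 589/6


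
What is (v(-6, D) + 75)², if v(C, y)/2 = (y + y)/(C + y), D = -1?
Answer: 279841/49 ≈ 5711.0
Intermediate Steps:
v(C, y) = 4*y/(C + y) (v(C, y) = 2*((y + y)/(C + y)) = 2*((2*y)/(C + y)) = 2*(2*y/(C + y)) = 4*y/(C + y))
(v(-6, D) + 75)² = (4*(-1)/(-6 - 1) + 75)² = (4*(-1)/(-7) + 75)² = (4*(-1)*(-⅐) + 75)² = (4/7 + 75)² = (529/7)² = 279841/49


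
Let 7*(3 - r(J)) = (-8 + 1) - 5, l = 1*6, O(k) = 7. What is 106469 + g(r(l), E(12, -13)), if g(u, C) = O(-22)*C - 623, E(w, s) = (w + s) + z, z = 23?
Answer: 106000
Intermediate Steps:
l = 6
E(w, s) = 23 + s + w (E(w, s) = (w + s) + 23 = (s + w) + 23 = 23 + s + w)
r(J) = 33/7 (r(J) = 3 - ((-8 + 1) - 5)/7 = 3 - (-7 - 5)/7 = 3 - 1/7*(-12) = 3 + 12/7 = 33/7)
g(u, C) = -623 + 7*C (g(u, C) = 7*C - 623 = -623 + 7*C)
106469 + g(r(l), E(12, -13)) = 106469 + (-623 + 7*(23 - 13 + 12)) = 106469 + (-623 + 7*22) = 106469 + (-623 + 154) = 106469 - 469 = 106000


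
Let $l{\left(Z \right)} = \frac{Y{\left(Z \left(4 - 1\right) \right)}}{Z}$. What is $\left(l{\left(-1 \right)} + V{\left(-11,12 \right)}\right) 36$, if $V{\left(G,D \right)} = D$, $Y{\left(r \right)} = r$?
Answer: $540$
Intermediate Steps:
$l{\left(Z \right)} = 3$ ($l{\left(Z \right)} = \frac{Z \left(4 - 1\right)}{Z} = \frac{Z 3}{Z} = \frac{3 Z}{Z} = 3$)
$\left(l{\left(-1 \right)} + V{\left(-11,12 \right)}\right) 36 = \left(3 + 12\right) 36 = 15 \cdot 36 = 540$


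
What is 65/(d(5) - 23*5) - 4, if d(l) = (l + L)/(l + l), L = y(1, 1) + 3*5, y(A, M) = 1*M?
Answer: -5166/1129 ≈ -4.5757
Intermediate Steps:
y(A, M) = M
L = 16 (L = 1 + 3*5 = 1 + 15 = 16)
d(l) = (16 + l)/(2*l) (d(l) = (l + 16)/(l + l) = (16 + l)/((2*l)) = (16 + l)*(1/(2*l)) = (16 + l)/(2*l))
65/(d(5) - 23*5) - 4 = 65/((1/2)*(16 + 5)/5 - 23*5) - 4 = 65/((1/2)*(1/5)*21 - 115) - 4 = 65/(21/10 - 115) - 4 = 65/(-1129/10) - 4 = 65*(-10/1129) - 4 = -650/1129 - 4 = -5166/1129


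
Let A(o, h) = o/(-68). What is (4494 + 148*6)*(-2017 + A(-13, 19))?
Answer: -369051813/34 ≈ -1.0854e+7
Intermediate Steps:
A(o, h) = -o/68 (A(o, h) = o*(-1/68) = -o/68)
(4494 + 148*6)*(-2017 + A(-13, 19)) = (4494 + 148*6)*(-2017 - 1/68*(-13)) = (4494 + 888)*(-2017 + 13/68) = 5382*(-137143/68) = -369051813/34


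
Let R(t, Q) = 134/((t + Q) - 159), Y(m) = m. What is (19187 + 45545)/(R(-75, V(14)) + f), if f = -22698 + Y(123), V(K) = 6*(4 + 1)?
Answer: -6602664/2302717 ≈ -2.8673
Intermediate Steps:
V(K) = 30 (V(K) = 6*5 = 30)
f = -22575 (f = -22698 + 123 = -22575)
R(t, Q) = 134/(-159 + Q + t) (R(t, Q) = 134/((Q + t) - 159) = 134/(-159 + Q + t))
(19187 + 45545)/(R(-75, V(14)) + f) = (19187 + 45545)/(134/(-159 + 30 - 75) - 22575) = 64732/(134/(-204) - 22575) = 64732/(134*(-1/204) - 22575) = 64732/(-67/102 - 22575) = 64732/(-2302717/102) = 64732*(-102/2302717) = -6602664/2302717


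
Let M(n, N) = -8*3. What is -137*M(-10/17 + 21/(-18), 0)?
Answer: 3288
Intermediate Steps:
M(n, N) = -24
-137*M(-10/17 + 21/(-18), 0) = -137*(-24) = 3288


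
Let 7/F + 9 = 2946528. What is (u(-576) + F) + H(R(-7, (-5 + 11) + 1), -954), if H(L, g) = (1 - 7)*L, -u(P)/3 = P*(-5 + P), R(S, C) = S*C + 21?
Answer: -2957715772193/2946519 ≈ -1.0038e+6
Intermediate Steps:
R(S, C) = 21 + C*S (R(S, C) = C*S + 21 = 21 + C*S)
u(P) = -3*P*(-5 + P)
F = 7/2946519 (F = 7/(-9 + 2946528) = 7/2946519 ≈ 2.3757e-6)
H(L, g) = -6*L
(u(-576) + F) + H(R(-7, (-5 + 11) + 1), -954) = (3*(-576)*(5 - 1*(-576)) + 7/2946519) - 6*(21 + ((-5 + 11) + 1)*(-7)) = (3*(-576)*(5 + 576) + 7/2946519) - 6*(21 + (6 + 1)*(-7)) = (3*(-576)*581 + 7/2946519) - 6*(21 + 7*(-7)) = (-1003968 + 7/2946519) - 6*(21 - 49) = -2958210787385/2946519 - 6*(-28) = -2958210787385/2946519 + 168 = -2957715772193/2946519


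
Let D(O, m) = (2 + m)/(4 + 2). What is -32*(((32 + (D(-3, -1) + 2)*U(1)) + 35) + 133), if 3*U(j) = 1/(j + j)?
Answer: -57704/9 ≈ -6411.6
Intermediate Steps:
U(j) = 1/(6*j) (U(j) = 1/(3*(j + j)) = 1/(3*((2*j))) = (1/(2*j))/3 = 1/(6*j))
D(O, m) = 1/3 + m/6 (D(O, m) = (2 + m)/6 = (2 + m)*(1/6) = 1/3 + m/6)
-32*(((32 + (D(-3, -1) + 2)*U(1)) + 35) + 133) = -32*(((32 + ((1/3 + (1/6)*(-1)) + 2)*((1/6)/1)) + 35) + 133) = -32*(((32 + ((1/3 - 1/6) + 2)*((1/6)*1)) + 35) + 133) = -32*(((32 + (1/6 + 2)*(1/6)) + 35) + 133) = -32*(((32 + (13/6)*(1/6)) + 35) + 133) = -32*(((32 + 13/36) + 35) + 133) = -32*((1165/36 + 35) + 133) = -32*(2425/36 + 133) = -32*7213/36 = -57704/9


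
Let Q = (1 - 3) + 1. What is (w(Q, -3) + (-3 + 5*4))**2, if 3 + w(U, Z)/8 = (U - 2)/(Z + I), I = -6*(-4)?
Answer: 3249/49 ≈ 66.306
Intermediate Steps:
I = 24
Q = -1 (Q = -2 + 1 = -1)
w(U, Z) = -24 + 8*(-2 + U)/(24 + Z) (w(U, Z) = -24 + 8*((U - 2)/(Z + 24)) = -24 + 8*((-2 + U)/(24 + Z)) = -24 + 8*(-2 + U)/(24 + Z))
(w(Q, -3) + (-3 + 5*4))**2 = (8*(-74 - 1 - 3*(-3))/(24 - 3) + (-3 + 5*4))**2 = (8*(-74 - 1 + 9)/21 + (-3 + 20))**2 = (8*(1/21)*(-66) + 17)**2 = (-176/7 + 17)**2 = (-57/7)**2 = 3249/49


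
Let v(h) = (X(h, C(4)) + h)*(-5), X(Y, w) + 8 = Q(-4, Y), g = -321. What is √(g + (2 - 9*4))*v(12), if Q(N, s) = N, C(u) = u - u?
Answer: 0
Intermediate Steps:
C(u) = 0
X(Y, w) = -12 (X(Y, w) = -8 - 4 = -12)
v(h) = 60 - 5*h (v(h) = (-12 + h)*(-5) = 60 - 5*h)
√(g + (2 - 9*4))*v(12) = √(-321 + (2 - 9*4))*(60 - 5*12) = √(-321 + (2 - 36))*(60 - 60) = √(-321 - 34)*0 = √(-355)*0 = (I*√355)*0 = 0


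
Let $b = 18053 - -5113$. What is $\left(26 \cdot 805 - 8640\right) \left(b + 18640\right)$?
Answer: $513795740$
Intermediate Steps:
$b = 23166$ ($b = 18053 + 5113 = 23166$)
$\left(26 \cdot 805 - 8640\right) \left(b + 18640\right) = \left(26 \cdot 805 - 8640\right) \left(23166 + 18640\right) = \left(20930 - 8640\right) 41806 = 12290 \cdot 41806 = 513795740$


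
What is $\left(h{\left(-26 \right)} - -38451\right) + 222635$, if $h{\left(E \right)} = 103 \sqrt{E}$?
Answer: $261086 + 103 i \sqrt{26} \approx 2.6109 \cdot 10^{5} + 525.2 i$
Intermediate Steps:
$\left(h{\left(-26 \right)} - -38451\right) + 222635 = \left(103 \sqrt{-26} - -38451\right) + 222635 = \left(103 i \sqrt{26} + 38451\right) + 222635 = \left(38451 + 103 i \sqrt{26}\right) + 222635 = 261086 + 103 i \sqrt{26}$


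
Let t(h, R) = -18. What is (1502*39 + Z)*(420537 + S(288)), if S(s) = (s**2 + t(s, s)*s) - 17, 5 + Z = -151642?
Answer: -46374421320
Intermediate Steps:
Z = -151647 (Z = -5 - 151642 = -151647)
S(s) = -17 + s**2 - 18*s (S(s) = (s**2 - 18*s) - 17 = -17 + s**2 - 18*s)
(1502*39 + Z)*(420537 + S(288)) = (1502*39 - 151647)*(420537 + (-17 + 288**2 - 18*288)) = (58578 - 151647)*(420537 + (-17 + 82944 - 5184)) = -93069*(420537 + 77743) = -93069*498280 = -46374421320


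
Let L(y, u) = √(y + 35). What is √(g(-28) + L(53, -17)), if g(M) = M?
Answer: √(-28 + 2*√22) ≈ 4.315*I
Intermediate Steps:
L(y, u) = √(35 + y)
√(g(-28) + L(53, -17)) = √(-28 + √(35 + 53)) = √(-28 + √88) = √(-28 + 2*√22)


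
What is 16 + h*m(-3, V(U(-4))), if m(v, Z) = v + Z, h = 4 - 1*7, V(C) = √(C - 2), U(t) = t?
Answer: 25 - 3*I*√6 ≈ 25.0 - 7.3485*I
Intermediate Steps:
V(C) = √(-2 + C)
h = -3 (h = 4 - 7 = -3)
m(v, Z) = Z + v
16 + h*m(-3, V(U(-4))) = 16 - 3*(√(-2 - 4) - 3) = 16 - 3*(√(-6) - 3) = 16 - 3*(I*√6 - 3) = 16 - 3*(-3 + I*√6) = 16 + (9 - 3*I*√6) = 25 - 3*I*√6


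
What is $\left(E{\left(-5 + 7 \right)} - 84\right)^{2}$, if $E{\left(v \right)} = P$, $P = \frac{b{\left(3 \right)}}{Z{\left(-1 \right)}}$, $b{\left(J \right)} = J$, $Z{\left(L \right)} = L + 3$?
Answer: $\frac{27225}{4} \approx 6806.3$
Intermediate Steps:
$Z{\left(L \right)} = 3 + L$
$P = \frac{3}{2}$ ($P = \frac{3}{3 - 1} = \frac{3}{2} \approx 1.5$)
$E{\left(v \right)} = \frac{3}{2}$
$\left(E{\left(-5 + 7 \right)} - 84\right)^{2} = \left(\frac{3}{2} - 84\right)^{2} = \left(- \frac{165}{2}\right)^{2} = \frac{27225}{4}$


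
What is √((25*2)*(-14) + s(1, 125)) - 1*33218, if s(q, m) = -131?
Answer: -33218 + I*√831 ≈ -33218.0 + 28.827*I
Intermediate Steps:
√((25*2)*(-14) + s(1, 125)) - 1*33218 = √((25*2)*(-14) - 131) - 1*33218 = √(50*(-14) - 131) - 33218 = √(-700 - 131) - 33218 = √(-831) - 33218 = I*√831 - 33218 = -33218 + I*√831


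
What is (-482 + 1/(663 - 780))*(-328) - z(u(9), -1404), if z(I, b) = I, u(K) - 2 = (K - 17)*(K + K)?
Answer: 18514174/117 ≈ 1.5824e+5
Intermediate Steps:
u(K) = 2 + 2*K*(-17 + K) (u(K) = 2 + (K - 17)*(K + K) = 2 + (-17 + K)*(2*K) = 2 + 2*K*(-17 + K))
(-482 + 1/(663 - 780))*(-328) - z(u(9), -1404) = (-482 + 1/(663 - 780))*(-328) - (2 - 34*9 + 2*9**2) = (-482 + 1/(-117))*(-328) - (2 - 306 + 2*81) = (-482 - 1/117)*(-328) - (2 - 306 + 162) = -56395/117*(-328) - 1*(-142) = 18497560/117 + 142 = 18514174/117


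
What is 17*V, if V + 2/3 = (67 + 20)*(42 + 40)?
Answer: 363800/3 ≈ 1.2127e+5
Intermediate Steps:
V = 21400/3 (V = -⅔ + (67 + 20)*(42 + 40) = -⅔ + 87*82 = -⅔ + 7134 = 21400/3 ≈ 7133.3)
17*V = 17*(21400/3) = 363800/3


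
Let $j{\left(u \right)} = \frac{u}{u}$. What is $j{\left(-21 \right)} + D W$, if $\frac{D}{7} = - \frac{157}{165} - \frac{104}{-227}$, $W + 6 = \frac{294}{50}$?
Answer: $\frac{441478}{312125} \approx 1.4144$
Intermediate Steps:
$W = - \frac{3}{25}$ ($W = -6 + \frac{294}{50} = -6 + 294 \cdot \frac{1}{50} = -6 + \frac{147}{25} = - \frac{3}{25} \approx -0.12$)
$D = - \frac{129353}{37455}$ ($D = 7 \left(- \frac{157}{165} - \frac{104}{-227}\right) = 7 \left(\left(-157\right) \frac{1}{165} - - \frac{104}{227}\right) = 7 \left(- \frac{157}{165} + \frac{104}{227}\right) = 7 \left(- \frac{18479}{37455}\right) = - \frac{129353}{37455} \approx -3.4536$)
$j{\left(u \right)} = 1$
$j{\left(-21 \right)} + D W = 1 - - \frac{129353}{312125} = 1 + \frac{129353}{312125} = \frac{441478}{312125}$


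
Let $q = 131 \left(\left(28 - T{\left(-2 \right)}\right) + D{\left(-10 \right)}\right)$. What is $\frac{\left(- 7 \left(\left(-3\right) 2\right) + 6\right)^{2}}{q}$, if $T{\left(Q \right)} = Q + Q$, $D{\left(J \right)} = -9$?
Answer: $\frac{2304}{3013} \approx 0.76469$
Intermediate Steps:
$T{\left(Q \right)} = 2 Q$
$q = 3013$ ($q = 131 \left(\left(28 - 2 \left(-2\right)\right) - 9\right) = 131 \left(\left(28 - -4\right) - 9\right) = 131 \left(\left(28 + 4\right) - 9\right) = 131 \left(32 - 9\right) = 131 \cdot 23 = 3013$)
$\frac{\left(- 7 \left(\left(-3\right) 2\right) + 6\right)^{2}}{q} = \frac{\left(- 7 \left(\left(-3\right) 2\right) + 6\right)^{2}}{3013} = \left(\left(-7\right) \left(-6\right) + 6\right)^{2} \cdot \frac{1}{3013} = \left(42 + 6\right)^{2} \cdot \frac{1}{3013} = 48^{2} \cdot \frac{1}{3013} = 2304 \cdot \frac{1}{3013} = \frac{2304}{3013}$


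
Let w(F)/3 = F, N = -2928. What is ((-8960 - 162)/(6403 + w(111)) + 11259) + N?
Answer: 28054247/3368 ≈ 8329.6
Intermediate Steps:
w(F) = 3*F
((-8960 - 162)/(6403 + w(111)) + 11259) + N = ((-8960 - 162)/(6403 + 3*111) + 11259) - 2928 = (-9122/(6403 + 333) + 11259) - 2928 = (-9122/6736 + 11259) - 2928 = (-9122*1/6736 + 11259) - 2928 = (-4561/3368 + 11259) - 2928 = 37915751/3368 - 2928 = 28054247/3368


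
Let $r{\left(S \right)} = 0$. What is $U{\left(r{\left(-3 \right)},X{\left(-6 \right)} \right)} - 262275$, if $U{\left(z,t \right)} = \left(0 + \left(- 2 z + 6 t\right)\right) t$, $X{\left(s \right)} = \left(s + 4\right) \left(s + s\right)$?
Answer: $-258819$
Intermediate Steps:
$X{\left(s \right)} = 2 s \left(4 + s\right)$ ($X{\left(s \right)} = \left(4 + s\right) 2 s = 2 s \left(4 + s\right)$)
$U{\left(z,t \right)} = t \left(- 2 z + 6 t\right)$ ($U{\left(z,t \right)} = \left(- 2 z + 6 t\right) t = t \left(- 2 z + 6 t\right)$)
$U{\left(r{\left(-3 \right)},X{\left(-6 \right)} \right)} - 262275 = 2 \cdot 2 \left(-6\right) \left(4 - 6\right) \left(\left(-1\right) 0 + 3 \cdot 2 \left(-6\right) \left(4 - 6\right)\right) - 262275 = 2 \cdot 2 \left(-6\right) \left(-2\right) \left(0 + 3 \cdot 2 \left(-6\right) \left(-2\right)\right) - 262275 = 2 \cdot 24 \left(0 + 3 \cdot 24\right) - 262275 = 2 \cdot 24 \left(0 + 72\right) - 262275 = 2 \cdot 24 \cdot 72 - 262275 = 3456 - 262275 = -258819$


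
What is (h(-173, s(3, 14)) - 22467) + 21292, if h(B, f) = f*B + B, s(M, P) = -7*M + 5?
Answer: 1420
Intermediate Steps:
s(M, P) = 5 - 7*M
h(B, f) = B + B*f (h(B, f) = B*f + B = B + B*f)
(h(-173, s(3, 14)) - 22467) + 21292 = (-173*(1 + (5 - 7*3)) - 22467) + 21292 = (-173*(1 + (5 - 21)) - 22467) + 21292 = (-173*(1 - 16) - 22467) + 21292 = (-173*(-15) - 22467) + 21292 = (2595 - 22467) + 21292 = -19872 + 21292 = 1420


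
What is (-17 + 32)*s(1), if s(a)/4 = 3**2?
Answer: 540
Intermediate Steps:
s(a) = 36 (s(a) = 4*3**2 = 4*9 = 36)
(-17 + 32)*s(1) = (-17 + 32)*36 = 15*36 = 540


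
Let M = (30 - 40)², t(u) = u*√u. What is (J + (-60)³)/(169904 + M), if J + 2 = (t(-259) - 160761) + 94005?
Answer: -141379/85002 - 259*I*√259/170004 ≈ -1.6632 - 0.024518*I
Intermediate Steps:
t(u) = u^(3/2)
M = 100 (M = (-10)² = 100)
J = -66758 - 259*I*√259 (J = -2 + (((-259)^(3/2) - 160761) + 94005) = -2 + ((-259*I*√259 - 160761) + 94005) = -2 + ((-160761 - 259*I*√259) + 94005) = -2 + (-66756 - 259*I*√259) = -66758 - 259*I*√259 ≈ -66758.0 - 4168.2*I)
(J + (-60)³)/(169904 + M) = ((-66758 - 259*I*√259) + (-60)³)/(169904 + 100) = ((-66758 - 259*I*√259) - 216000)/170004 = (-282758 - 259*I*√259)*(1/170004) = -141379/85002 - 259*I*√259/170004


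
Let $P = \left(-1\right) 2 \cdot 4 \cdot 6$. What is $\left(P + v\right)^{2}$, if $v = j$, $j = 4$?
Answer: $1936$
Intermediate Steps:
$v = 4$
$P = -48$ ($P = \left(-2\right) 24 = -48$)
$\left(P + v\right)^{2} = \left(-48 + 4\right)^{2} = \left(-44\right)^{2} = 1936$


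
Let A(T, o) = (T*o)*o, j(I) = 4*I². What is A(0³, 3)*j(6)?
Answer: 0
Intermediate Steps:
A(T, o) = T*o²
A(0³, 3)*j(6) = (0³*3²)*(4*6²) = (0*9)*(4*36) = 0*144 = 0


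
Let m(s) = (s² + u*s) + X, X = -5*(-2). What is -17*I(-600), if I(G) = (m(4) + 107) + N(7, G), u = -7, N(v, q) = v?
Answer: -1904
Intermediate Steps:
X = 10
m(s) = 10 + s² - 7*s (m(s) = (s² - 7*s) + 10 = 10 + s² - 7*s)
I(G) = 112 (I(G) = ((10 + 4² - 7*4) + 107) + 7 = ((10 + 16 - 28) + 107) + 7 = (-2 + 107) + 7 = 105 + 7 = 112)
-17*I(-600) = -17*112 = -1904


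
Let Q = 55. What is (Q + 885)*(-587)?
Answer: -551780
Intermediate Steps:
(Q + 885)*(-587) = (55 + 885)*(-587) = 940*(-587) = -551780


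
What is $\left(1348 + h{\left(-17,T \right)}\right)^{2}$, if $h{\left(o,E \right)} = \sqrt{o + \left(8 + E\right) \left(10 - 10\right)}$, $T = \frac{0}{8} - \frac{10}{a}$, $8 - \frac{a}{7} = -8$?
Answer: $\left(1348 + i \sqrt{17}\right)^{2} \approx 1.8171 \cdot 10^{6} + 1.112 \cdot 10^{4} i$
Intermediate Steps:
$a = 112$ ($a = 56 - -56 = 56 + 56 = 112$)
$T = - \frac{5}{56}$ ($T = \frac{0}{8} - \frac{10}{112} = 0 \cdot \frac{1}{8} - \frac{5}{56} = 0 - \frac{5}{56} = - \frac{5}{56} \approx -0.089286$)
$h{\left(o,E \right)} = \sqrt{o}$ ($h{\left(o,E \right)} = \sqrt{o + \left(8 + E\right) 0} = \sqrt{o + 0} = \sqrt{o}$)
$\left(1348 + h{\left(-17,T \right)}\right)^{2} = \left(1348 + \sqrt{-17}\right)^{2} = \left(1348 + i \sqrt{17}\right)^{2}$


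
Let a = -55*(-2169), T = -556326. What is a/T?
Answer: -13255/61814 ≈ -0.21443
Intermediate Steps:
a = 119295
a/T = 119295/(-556326) = 119295*(-1/556326) = -13255/61814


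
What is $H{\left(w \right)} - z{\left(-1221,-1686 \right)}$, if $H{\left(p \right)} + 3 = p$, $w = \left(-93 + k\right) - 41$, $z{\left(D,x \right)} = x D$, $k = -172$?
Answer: $-2058915$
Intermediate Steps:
$z{\left(D,x \right)} = D x$
$w = -306$ ($w = \left(-93 - 172\right) - 41 = -265 - 41 = -306$)
$H{\left(p \right)} = -3 + p$
$H{\left(w \right)} - z{\left(-1221,-1686 \right)} = \left(-3 - 306\right) - \left(-1221\right) \left(-1686\right) = -309 - 2058606 = -2058915$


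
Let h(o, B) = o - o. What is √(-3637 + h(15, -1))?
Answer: I*√3637 ≈ 60.308*I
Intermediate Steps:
h(o, B) = 0
√(-3637 + h(15, -1)) = √(-3637 + 0) = √(-3637) = I*√3637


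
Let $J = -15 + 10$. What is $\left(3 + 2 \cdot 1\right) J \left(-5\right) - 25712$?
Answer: $-25587$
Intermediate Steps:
$J = -5$
$\left(3 + 2 \cdot 1\right) J \left(-5\right) - 25712 = \left(3 + 2 \cdot 1\right) \left(-5\right) \left(-5\right) - 25712 = \left(3 + 2\right) \left(-5\right) \left(-5\right) - 25712 = 5 \left(-5\right) \left(-5\right) - 25712 = \left(-25\right) \left(-5\right) - 25712 = 125 - 25712 = -25587$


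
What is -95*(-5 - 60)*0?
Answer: 0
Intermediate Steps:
-95*(-5 - 60)*0 = -95*(-65)*0 = 6175*0 = 0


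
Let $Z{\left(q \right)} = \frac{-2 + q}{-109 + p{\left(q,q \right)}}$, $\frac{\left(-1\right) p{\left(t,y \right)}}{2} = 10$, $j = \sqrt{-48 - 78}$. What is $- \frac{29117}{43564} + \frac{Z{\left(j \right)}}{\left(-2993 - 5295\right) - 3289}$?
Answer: $- \frac{43484375789}{65059915212} + \frac{i \sqrt{14}}{497811} \approx -0.66837 + 7.5162 \cdot 10^{-6} i$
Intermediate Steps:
$j = 3 i \sqrt{14}$ ($j = \sqrt{-126} = 3 i \sqrt{14} \approx 11.225 i$)
$p{\left(t,y \right)} = -20$ ($p{\left(t,y \right)} = \left(-2\right) 10 = -20$)
$Z{\left(q \right)} = \frac{2}{129} - \frac{q}{129}$ ($Z{\left(q \right)} = \frac{-2 + q}{-109 - 20} = \frac{-2 + q}{-129} = \left(-2 + q\right) \left(- \frac{1}{129}\right) = \frac{2}{129} - \frac{q}{129}$)
$- \frac{29117}{43564} + \frac{Z{\left(j \right)}}{\left(-2993 - 5295\right) - 3289} = - \frac{29117}{43564} + \frac{\frac{2}{129} - \frac{3 i \sqrt{14}}{129}}{\left(-2993 - 5295\right) - 3289} = \left(-29117\right) \frac{1}{43564} + \frac{\frac{2}{129} - \frac{i \sqrt{14}}{43}}{-8288 - 3289} = - \frac{29117}{43564} + \frac{\frac{2}{129} - \frac{i \sqrt{14}}{43}}{-11577} = - \frac{29117}{43564} + \left(\frac{2}{129} - \frac{i \sqrt{14}}{43}\right) \left(- \frac{1}{11577}\right) = - \frac{29117}{43564} - \left(\frac{2}{1493433} - \frac{i \sqrt{14}}{497811}\right) = - \frac{43484375789}{65059915212} + \frac{i \sqrt{14}}{497811}$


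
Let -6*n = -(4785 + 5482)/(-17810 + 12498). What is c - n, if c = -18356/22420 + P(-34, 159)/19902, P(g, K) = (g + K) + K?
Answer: -95269610767/197519123840 ≈ -0.48233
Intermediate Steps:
P(g, K) = g + 2*K (P(g, K) = (K + g) + K = g + 2*K)
c = -44869229/55775355 (c = -18356/22420 + (-34 + 2*159)/19902 = -18356*1/22420 + (-34 + 318)*(1/19902) = -4589/5605 + 284*(1/19902) = -4589/5605 + 142/9951 = -44869229/55775355 ≈ -0.80446)
n = -10267/31872 (n = -(-1)*(4785 + 5482)/(-17810 + 12498)/6 = -(-1)*10267/(-5312)/6 = -(-1)*10267*(-1/5312)/6 = -(-1)*(-10267)/(6*5312) = -1/6*10267/5312 = -10267/31872 ≈ -0.32213)
c - n = -44869229/55775355 - 1*(-10267/31872) = -44869229/55775355 + 10267/31872 = -95269610767/197519123840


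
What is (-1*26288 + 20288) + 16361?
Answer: 10361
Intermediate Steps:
(-1*26288 + 20288) + 16361 = (-26288 + 20288) + 16361 = -6000 + 16361 = 10361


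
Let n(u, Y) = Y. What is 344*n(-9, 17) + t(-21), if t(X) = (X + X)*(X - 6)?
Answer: 6982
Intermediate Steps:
t(X) = 2*X*(-6 + X) (t(X) = (2*X)*(-6 + X) = 2*X*(-6 + X))
344*n(-9, 17) + t(-21) = 344*17 + 2*(-21)*(-6 - 21) = 5848 + 2*(-21)*(-27) = 5848 + 1134 = 6982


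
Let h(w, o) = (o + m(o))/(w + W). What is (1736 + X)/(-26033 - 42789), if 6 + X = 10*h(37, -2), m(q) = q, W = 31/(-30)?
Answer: -932735/37129469 ≈ -0.025121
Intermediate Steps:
W = -31/30 (W = 31*(-1/30) = -31/30 ≈ -1.0333)
h(w, o) = 2*o/(-31/30 + w) (h(w, o) = (o + o)/(w - 31/30) = (2*o)/(-31/30 + w) = 2*o/(-31/30 + w))
X = -7674/1079 (X = -6 + 10*(60*(-2)/(-31 + 30*37)) = -6 + 10*(60*(-2)/(-31 + 1110)) = -6 + 10*(60*(-2)/1079) = -6 + 10*(60*(-2)*(1/1079)) = -6 + 10*(-120/1079) = -6 - 1200/1079 = -7674/1079 ≈ -7.1121)
(1736 + X)/(-26033 - 42789) = (1736 - 7674/1079)/(-26033 - 42789) = (1865470/1079)/(-68822) = (1865470/1079)*(-1/68822) = -932735/37129469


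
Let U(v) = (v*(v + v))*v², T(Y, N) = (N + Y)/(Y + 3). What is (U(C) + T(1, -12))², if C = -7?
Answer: 368524809/16 ≈ 2.3033e+7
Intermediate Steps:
T(Y, N) = (N + Y)/(3 + Y)
U(v) = 2*v⁴ (U(v) = (v*(2*v))*v² = (2*v²)*v² = 2*v⁴)
(U(C) + T(1, -12))² = (2*(-7)⁴ + (-12 + 1)/(3 + 1))² = (2*2401 - 11/4)² = (4802 + (¼)*(-11))² = (4802 - 11/4)² = (19197/4)² = 368524809/16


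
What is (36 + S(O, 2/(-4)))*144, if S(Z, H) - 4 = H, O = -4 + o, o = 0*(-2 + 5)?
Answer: 5688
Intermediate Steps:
o = 0 (o = 0*3 = 0)
O = -4 (O = -4 + 0 = -4)
S(Z, H) = 4 + H
(36 + S(O, 2/(-4)))*144 = (36 + (4 + 2/(-4)))*144 = (36 + (4 + 2*(-¼)))*144 = (36 + (4 - ½))*144 = (36 + 7/2)*144 = (79/2)*144 = 5688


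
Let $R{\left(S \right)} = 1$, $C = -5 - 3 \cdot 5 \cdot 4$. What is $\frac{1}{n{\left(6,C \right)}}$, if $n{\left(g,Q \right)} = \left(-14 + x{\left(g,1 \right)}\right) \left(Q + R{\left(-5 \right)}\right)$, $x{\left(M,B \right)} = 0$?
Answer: $\frac{1}{896} \approx 0.0011161$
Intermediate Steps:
$C = -65$ ($C = -5 - 15 \cdot 4 = -5 - 60 = -65$)
$n{\left(g,Q \right)} = -14 - 14 Q$ ($n{\left(g,Q \right)} = \left(-14 + 0\right) \left(Q + 1\right) = - 14 \left(1 + Q\right) = -14 - 14 Q$)
$\frac{1}{n{\left(6,C \right)}} = \frac{1}{-14 - -910} = \frac{1}{-14 + 910} = \frac{1}{896}$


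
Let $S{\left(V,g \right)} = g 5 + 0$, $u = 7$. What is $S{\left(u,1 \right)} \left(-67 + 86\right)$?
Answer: $95$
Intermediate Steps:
$S{\left(V,g \right)} = 5 g$ ($S{\left(V,g \right)} = 5 g + 0 = 5 g$)
$S{\left(u,1 \right)} \left(-67 + 86\right) = 5 \cdot 1 \left(-67 + 86\right) = 5 \cdot 19 = 95$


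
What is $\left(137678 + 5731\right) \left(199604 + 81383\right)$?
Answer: $40296064683$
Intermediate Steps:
$\left(137678 + 5731\right) \left(199604 + 81383\right) = 143409 \cdot 280987 = 40296064683$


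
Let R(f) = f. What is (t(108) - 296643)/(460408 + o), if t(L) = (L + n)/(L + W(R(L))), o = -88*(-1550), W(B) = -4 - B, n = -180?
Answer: -98875/198936 ≈ -0.49702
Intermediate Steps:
o = 136400
t(L) = 45 - L/4 (t(L) = (L - 180)/(L + (-4 - L)) = (-180 + L)/(-4) = (-180 + L)*(-¼) = 45 - L/4)
(t(108) - 296643)/(460408 + o) = ((45 - ¼*108) - 296643)/(460408 + 136400) = ((45 - 27) - 296643)/596808 = (18 - 296643)*(1/596808) = -296625*1/596808 = -98875/198936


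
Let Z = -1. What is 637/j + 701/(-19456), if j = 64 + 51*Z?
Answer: 952643/19456 ≈ 48.964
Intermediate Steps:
j = 13 (j = 64 + 51*(-1) = 64 - 51 = 13)
637/j + 701/(-19456) = 637/13 + 701/(-19456) = 637*(1/13) + 701*(-1/19456) = 49 - 701/19456 = 952643/19456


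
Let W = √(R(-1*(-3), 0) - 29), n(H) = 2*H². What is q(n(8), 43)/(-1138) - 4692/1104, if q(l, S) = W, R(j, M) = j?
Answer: -17/4 - I*√26/1138 ≈ -4.25 - 0.0044807*I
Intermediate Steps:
W = I*√26 (W = √(-1*(-3) - 29) = √(3 - 29) = √(-26) = I*√26 ≈ 5.099*I)
q(l, S) = I*√26
q(n(8), 43)/(-1138) - 4692/1104 = (I*√26)/(-1138) - 4692/1104 = (I*√26)*(-1/1138) - 4692*1/1104 = -I*√26/1138 - 17/4 = -17/4 - I*√26/1138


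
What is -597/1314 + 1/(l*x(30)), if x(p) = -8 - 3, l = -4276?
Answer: -4679863/10300884 ≈ -0.45432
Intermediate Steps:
x(p) = -11
-597/1314 + 1/(l*x(30)) = -597/1314 + 1/(-4276*(-11)) = -597*1/1314 - 1/4276*(-1/11) = -199/438 + 1/47036 = -4679863/10300884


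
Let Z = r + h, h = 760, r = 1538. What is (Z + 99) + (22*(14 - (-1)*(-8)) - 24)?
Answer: 2505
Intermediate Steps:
Z = 2298 (Z = 1538 + 760 = 2298)
(Z + 99) + (22*(14 - (-1)*(-8)) - 24) = (2298 + 99) + (22*(14 - (-1)*(-8)) - 24) = 2397 + (22*(14 - 1*8) - 24) = 2397 + (22*(14 - 8) - 24) = 2397 + (22*6 - 24) = 2397 + (132 - 24) = 2397 + 108 = 2505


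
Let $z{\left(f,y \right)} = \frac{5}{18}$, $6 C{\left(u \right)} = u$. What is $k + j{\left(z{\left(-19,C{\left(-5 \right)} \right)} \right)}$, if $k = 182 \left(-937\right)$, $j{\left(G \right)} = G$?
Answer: $- \frac{3069607}{18} \approx -1.7053 \cdot 10^{5}$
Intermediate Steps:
$C{\left(u \right)} = \frac{u}{6}$
$z{\left(f,y \right)} = \frac{5}{18}$ ($z{\left(f,y \right)} = 5 \cdot \frac{1}{18} = \frac{5}{18}$)
$k = -170534$
$k + j{\left(z{\left(-19,C{\left(-5 \right)} \right)} \right)} = -170534 + \frac{5}{18} = - \frac{3069607}{18}$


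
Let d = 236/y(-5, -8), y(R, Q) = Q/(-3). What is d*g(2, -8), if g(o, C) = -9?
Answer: -1593/2 ≈ -796.50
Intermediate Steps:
y(R, Q) = -Q/3 (y(R, Q) = Q*(-⅓) = -Q/3)
d = 177/2 (d = 236/((-⅓*(-8))) = 236/(8/3) = 236*(3/8) = 177/2 ≈ 88.500)
d*g(2, -8) = (177/2)*(-9) = -1593/2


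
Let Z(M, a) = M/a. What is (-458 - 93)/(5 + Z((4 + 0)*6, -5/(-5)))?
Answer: -19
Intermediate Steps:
(-458 - 93)/(5 + Z((4 + 0)*6, -5/(-5))) = (-458 - 93)/(5 + ((4 + 0)*6)/((-5/(-5)))) = -551/(5 + (4*6)/((-5*(-⅕)))) = -551/(5 + 24/1) = -551/(5 + 24*1) = -551/(5 + 24) = -551/29 = -551*1/29 = -19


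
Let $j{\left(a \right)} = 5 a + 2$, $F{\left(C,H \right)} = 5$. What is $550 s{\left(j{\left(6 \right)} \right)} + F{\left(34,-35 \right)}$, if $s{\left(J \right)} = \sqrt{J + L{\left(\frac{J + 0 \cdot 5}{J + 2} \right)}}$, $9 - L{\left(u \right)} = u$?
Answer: $5 + \frac{550 \sqrt{11577}}{17} \approx 3486.1$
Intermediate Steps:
$L{\left(u \right)} = 9 - u$
$j{\left(a \right)} = 2 + 5 a$
$s{\left(J \right)} = \sqrt{9 + J - \frac{J}{2 + J}}$ ($s{\left(J \right)} = \sqrt{J + \left(9 - \frac{J + 0 \cdot 5}{J + 2}\right)} = \sqrt{J - \left(-9 + \frac{J + 0}{2 + J}\right)} = \sqrt{J - \left(-9 + \frac{J}{2 + J}\right)} = \sqrt{9 + J - \frac{J}{2 + J}}$)
$550 s{\left(j{\left(6 \right)} \right)} + F{\left(34,-35 \right)} = 550 \sqrt{\frac{- (2 + 5 \cdot 6) + \left(2 + \left(2 + 5 \cdot 6\right)\right) \left(9 + \left(2 + 5 \cdot 6\right)\right)}{2 + \left(2 + 5 \cdot 6\right)}} + 5 = 550 \sqrt{\frac{- (2 + 30) + \left(2 + \left(2 + 30\right)\right) \left(9 + \left(2 + 30\right)\right)}{2 + \left(2 + 30\right)}} + 5 = 550 \sqrt{\frac{\left(-1\right) 32 + \left(2 + 32\right) \left(9 + 32\right)}{2 + 32}} + 5 = 550 \sqrt{\frac{-32 + 34 \cdot 41}{34}} + 5 = 550 \sqrt{\frac{-32 + 1394}{34}} + 5 = 550 \sqrt{\frac{1}{34} \cdot 1362} + 5 = 550 \sqrt{\frac{681}{17}} + 5 = 550 \frac{\sqrt{11577}}{17} + 5 = \frac{550 \sqrt{11577}}{17} + 5 = 5 + \frac{550 \sqrt{11577}}{17}$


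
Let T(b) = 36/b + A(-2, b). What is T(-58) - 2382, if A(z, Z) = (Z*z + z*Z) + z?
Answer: -62426/29 ≈ -2152.6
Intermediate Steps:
A(z, Z) = z + 2*Z*z (A(z, Z) = (Z*z + Z*z) + z = 2*Z*z + z = z + 2*Z*z)
T(b) = -2 - 4*b + 36/b (T(b) = 36/b - 2*(1 + 2*b) = 36/b + (-2 - 4*b) = -2 - 4*b + 36/b)
T(-58) - 2382 = (-2 - 4*(-58) + 36/(-58)) - 2382 = (-2 + 232 + 36*(-1/58)) - 2382 = (-2 + 232 - 18/29) - 2382 = 6652/29 - 2382 = -62426/29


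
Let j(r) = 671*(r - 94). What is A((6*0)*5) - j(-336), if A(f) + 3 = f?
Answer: 288527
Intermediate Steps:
A(f) = -3 + f
j(r) = -63074 + 671*r (j(r) = 671*(-94 + r) = -63074 + 671*r)
A((6*0)*5) - j(-336) = (-3 + (6*0)*5) - (-63074 + 671*(-336)) = (-3 + 0*5) - (-63074 - 225456) = (-3 + 0) - 1*(-288530) = -3 + 288530 = 288527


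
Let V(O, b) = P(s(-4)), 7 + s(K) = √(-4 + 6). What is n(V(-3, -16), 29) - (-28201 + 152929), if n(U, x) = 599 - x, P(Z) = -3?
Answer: -124158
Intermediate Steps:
s(K) = -7 + √2 (s(K) = -7 + √(-4 + 6) = -7 + √2)
V(O, b) = -3
n(V(-3, -16), 29) - (-28201 + 152929) = (599 - 1*29) - (-28201 + 152929) = (599 - 29) - 1*124728 = 570 - 124728 = -124158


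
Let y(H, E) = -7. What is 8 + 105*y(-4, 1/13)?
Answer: -727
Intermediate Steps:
8 + 105*y(-4, 1/13) = 8 + 105*(-7) = 8 - 735 = -727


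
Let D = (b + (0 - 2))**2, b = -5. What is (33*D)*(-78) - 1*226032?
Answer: -352158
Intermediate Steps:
D = 49 (D = (-5 + (0 - 2))**2 = (-5 - 2)**2 = (-7)**2 = 49)
(33*D)*(-78) - 1*226032 = (33*49)*(-78) - 1*226032 = 1617*(-78) - 226032 = -126126 - 226032 = -352158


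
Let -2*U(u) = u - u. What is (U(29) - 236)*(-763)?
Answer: 180068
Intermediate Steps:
U(u) = 0 (U(u) = -(u - u)/2 = -½*0 = 0)
(U(29) - 236)*(-763) = (0 - 236)*(-763) = -236*(-763) = 180068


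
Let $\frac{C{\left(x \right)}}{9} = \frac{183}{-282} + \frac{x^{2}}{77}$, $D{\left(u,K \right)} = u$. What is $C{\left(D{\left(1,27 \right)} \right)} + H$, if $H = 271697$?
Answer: $\frac{1966501459}{7238} \approx 2.7169 \cdot 10^{5}$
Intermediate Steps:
$C{\left(x \right)} = - \frac{549}{94} + \frac{9 x^{2}}{77}$ ($C{\left(x \right)} = 9 \left(\frac{183}{-282} + \frac{x^{2}}{77}\right) = 9 \left(183 \left(- \frac{1}{282}\right) + x^{2} \cdot \frac{1}{77}\right) = 9 \left(- \frac{61}{94} + \frac{x^{2}}{77}\right) = - \frac{549}{94} + \frac{9 x^{2}}{77}$)
$C{\left(D{\left(1,27 \right)} \right)} + H = \left(- \frac{549}{94} + \frac{9 \cdot 1^{2}}{77}\right) + 271697 = \left(- \frac{549}{94} + \frac{9}{77} \cdot 1\right) + 271697 = \left(- \frac{549}{94} + \frac{9}{77}\right) + 271697 = - \frac{41427}{7238} + 271697 = \frac{1966501459}{7238}$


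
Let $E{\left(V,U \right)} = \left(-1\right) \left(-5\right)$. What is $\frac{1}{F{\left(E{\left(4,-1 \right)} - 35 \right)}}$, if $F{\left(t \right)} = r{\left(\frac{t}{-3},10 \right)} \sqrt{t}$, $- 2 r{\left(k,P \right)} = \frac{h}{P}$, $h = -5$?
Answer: $- \frac{2 i \sqrt{30}}{15} \approx - 0.7303 i$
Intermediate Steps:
$E{\left(V,U \right)} = 5$
$r{\left(k,P \right)} = \frac{5}{2 P}$ ($r{\left(k,P \right)} = - \frac{\left(-5\right) \frac{1}{P}}{2} = \frac{5}{2 P}$)
$F{\left(t \right)} = \frac{\sqrt{t}}{4}$ ($F{\left(t \right)} = \frac{5}{2 \cdot 10} \sqrt{t} = \frac{5}{2} \cdot \frac{1}{10} \sqrt{t} = \frac{\sqrt{t}}{4}$)
$\frac{1}{F{\left(E{\left(4,-1 \right)} - 35 \right)}} = \frac{1}{\frac{1}{4} \sqrt{5 - 35}} = \frac{1}{\frac{1}{4} \sqrt{-30}} = \frac{1}{\frac{1}{4} i \sqrt{30}} = - \frac{2 i \sqrt{30}}{15}$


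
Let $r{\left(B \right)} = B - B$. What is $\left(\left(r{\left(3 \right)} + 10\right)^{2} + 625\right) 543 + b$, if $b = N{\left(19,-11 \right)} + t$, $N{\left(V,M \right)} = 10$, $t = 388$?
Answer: $394073$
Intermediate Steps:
$r{\left(B \right)} = 0$
$b = 398$ ($b = 10 + 388 = 398$)
$\left(\left(r{\left(3 \right)} + 10\right)^{2} + 625\right) 543 + b = \left(\left(0 + 10\right)^{2} + 625\right) 543 + 398 = \left(10^{2} + 625\right) 543 + 398 = \left(100 + 625\right) 543 + 398 = 725 \cdot 543 + 398 = 393675 + 398 = 394073$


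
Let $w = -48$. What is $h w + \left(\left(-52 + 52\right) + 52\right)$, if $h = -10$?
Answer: $532$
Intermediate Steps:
$h w + \left(\left(-52 + 52\right) + 52\right) = \left(-10\right) \left(-48\right) + \left(\left(-52 + 52\right) + 52\right) = 480 + \left(0 + 52\right) = 480 + 52 = 532$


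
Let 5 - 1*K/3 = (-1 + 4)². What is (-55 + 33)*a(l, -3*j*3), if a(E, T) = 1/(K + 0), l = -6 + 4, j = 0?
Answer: 11/6 ≈ 1.8333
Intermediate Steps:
K = -12 (K = 15 - 3*(-1 + 4)² = 15 - 3*3² = 15 - 3*9 = 15 - 27 = -12)
l = -2
a(E, T) = -1/12 (a(E, T) = 1/(-12 + 0) = 1/(-12) = -1/12)
(-55 + 33)*a(l, -3*j*3) = (-55 + 33)*(-1/12) = -22*(-1/12) = 11/6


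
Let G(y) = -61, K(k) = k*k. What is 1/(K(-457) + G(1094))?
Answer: 1/208788 ≈ 4.7895e-6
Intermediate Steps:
K(k) = k**2
1/(K(-457) + G(1094)) = 1/((-457)**2 - 61) = 1/(208849 - 61) = 1/208788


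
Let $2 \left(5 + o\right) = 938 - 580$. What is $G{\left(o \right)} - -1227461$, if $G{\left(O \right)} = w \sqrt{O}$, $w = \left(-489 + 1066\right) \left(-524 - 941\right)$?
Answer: $1227461 - 845305 \sqrt{174} \approx -9.9229 \cdot 10^{6}$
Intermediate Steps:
$o = 174$ ($o = -5 + \frac{938 - 580}{2} = -5 + \frac{1}{2} \cdot 358 = -5 + 179 = 174$)
$w = -845305$ ($w = 577 \left(-1465\right) = -845305$)
$G{\left(O \right)} = - 845305 \sqrt{O}$
$G{\left(o \right)} - -1227461 = - 845305 \sqrt{174} - -1227461 = - 845305 \sqrt{174} + 1227461 = 1227461 - 845305 \sqrt{174}$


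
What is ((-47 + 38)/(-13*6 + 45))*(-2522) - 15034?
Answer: -172940/11 ≈ -15722.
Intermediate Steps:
((-47 + 38)/(-13*6 + 45))*(-2522) - 15034 = -9/(-78 + 45)*(-2522) - 15034 = -9/(-33)*(-2522) - 15034 = -9*(-1/33)*(-2522) - 15034 = (3/11)*(-2522) - 15034 = -7566/11 - 15034 = -172940/11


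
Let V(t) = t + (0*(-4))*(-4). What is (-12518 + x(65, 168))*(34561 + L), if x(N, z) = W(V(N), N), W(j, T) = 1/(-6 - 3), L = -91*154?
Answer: -257209629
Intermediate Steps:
L = -14014
V(t) = t (V(t) = t + 0*(-4) = t + 0 = t)
W(j, T) = -⅑ (W(j, T) = 1/(-9) = -⅑)
x(N, z) = -⅑
(-12518 + x(65, 168))*(34561 + L) = (-12518 - ⅑)*(34561 - 14014) = -112663/9*20547 = -257209629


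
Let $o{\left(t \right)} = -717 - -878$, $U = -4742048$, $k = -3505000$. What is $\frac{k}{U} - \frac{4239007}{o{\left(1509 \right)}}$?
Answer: $- \frac{109244621529}{4149292} \approx -26329.0$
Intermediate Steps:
$o{\left(t \right)} = 161$ ($o{\left(t \right)} = -717 + 878 = 161$)
$\frac{k}{U} - \frac{4239007}{o{\left(1509 \right)}} = - \frac{3505000}{-4742048} - \frac{4239007}{161} = \left(-3505000\right) \left(- \frac{1}{4742048}\right) - \frac{4239007}{161} = \frac{438125}{592756} - \frac{4239007}{161} = - \frac{109244621529}{4149292}$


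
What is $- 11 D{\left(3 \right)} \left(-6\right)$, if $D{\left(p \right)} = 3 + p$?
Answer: $396$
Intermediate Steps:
$- 11 D{\left(3 \right)} \left(-6\right) = - 11 \left(3 + 3\right) \left(-6\right) = \left(-11\right) 6 \left(-6\right) = \left(-66\right) \left(-6\right) = 396$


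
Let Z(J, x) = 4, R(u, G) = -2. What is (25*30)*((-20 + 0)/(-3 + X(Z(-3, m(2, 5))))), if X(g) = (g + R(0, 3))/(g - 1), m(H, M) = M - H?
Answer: 45000/7 ≈ 6428.6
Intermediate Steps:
X(g) = (-2 + g)/(-1 + g) (X(g) = (g - 2)/(g - 1) = (-2 + g)/(-1 + g))
(25*30)*((-20 + 0)/(-3 + X(Z(-3, m(2, 5))))) = (25*30)*((-20 + 0)/(-3 + (-2 + 4)/(-1 + 4))) = 750*(-20/(-3 + 2/3)) = 750*(-20/(-7/3)) = 750*(-20*(-3/7)) = 750*(60/7) = 45000/7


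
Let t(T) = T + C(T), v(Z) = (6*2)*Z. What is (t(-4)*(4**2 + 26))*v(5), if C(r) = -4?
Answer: -20160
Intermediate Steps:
v(Z) = 12*Z
t(T) = -4 + T (t(T) = T - 4 = -4 + T)
(t(-4)*(4**2 + 26))*v(5) = ((-4 - 4)*(4**2 + 26))*(12*5) = -8*(16 + 26)*60 = -8*42*60 = -336*60 = -20160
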